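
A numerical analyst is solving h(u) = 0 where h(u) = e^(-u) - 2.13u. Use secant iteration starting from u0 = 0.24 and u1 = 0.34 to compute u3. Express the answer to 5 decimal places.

0.33563

h(0.24) = 0.2754279, h(0.34) = -0.0124297
u2 = 0.3400000 − (-0.0124297)·(0.3400000 − 0.2400000) / (-0.0124297 − 0.2754279) = 0.3400000 − (-0.0012430)/(-0.2878575) = 0.3356820
h(0.3356820) = -0.0001523
u3 = 0.3356820 − (-0.0001523)·(0.3356820 − 0.3400000) / (-0.0001523 − (-0.0124297)) = 0.3356820 − (0.0000007)/(0.0122774) = 0.3356284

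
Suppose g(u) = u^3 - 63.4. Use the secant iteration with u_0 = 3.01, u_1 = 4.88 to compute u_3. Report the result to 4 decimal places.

g(3.01) = -36.129099, g(4.88) = 52.814272
u_2 = 4.880000 − 52.814272·(4.880000 − 3.010000) / (52.814272 − (-36.129099)) = 4.880000 − (98.762689)/(88.943371) = 3.769600
g(3.769600) = -9.834406
u_3 = 3.769600 − (-9.834406)·(3.769600 − 4.880000) / (-9.834406 − 52.814272) = 3.769600 − (10.920121)/(-62.648678) = 3.943908

3.9439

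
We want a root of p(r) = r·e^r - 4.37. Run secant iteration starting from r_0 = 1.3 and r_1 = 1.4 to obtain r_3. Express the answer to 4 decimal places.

p(1.3) = 0.400086, p(1.4) = 1.307280
r_2 = 1.400000 − 1.307280·(1.400000 − 1.300000) / (1.307280 − 0.400086) = 1.400000 − (0.130728)/(0.907194) = 1.255899
p(1.255899) = 0.039450
r_3 = 1.255899 − 0.039450·(1.255899 − 1.400000) / (0.039450 − 1.307280) = 1.255899 − (-0.005685)/(-1.267830) = 1.251415

1.2514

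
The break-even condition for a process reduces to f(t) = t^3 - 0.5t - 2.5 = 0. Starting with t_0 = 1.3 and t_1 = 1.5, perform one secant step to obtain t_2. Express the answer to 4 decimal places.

1.4768

f(1.3) = -0.953000, f(1.5) = 0.125000
t_2 = 1.500000 − 0.125000·(1.500000 − 1.300000) / (0.125000 − (-0.953000)) = 1.500000 − (0.025000)/(1.078000) = 1.476809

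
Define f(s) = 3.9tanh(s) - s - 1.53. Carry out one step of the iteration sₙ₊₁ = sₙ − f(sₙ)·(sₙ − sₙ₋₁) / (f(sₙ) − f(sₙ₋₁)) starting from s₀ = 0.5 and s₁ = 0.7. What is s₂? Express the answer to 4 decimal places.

f(0.5) = -0.227743, f(0.7) = 0.127034
s₂ = 0.700000 − 0.127034·(0.700000 − 0.500000) / (0.127034 − (-0.227743)) = 0.700000 − (0.025407)/(0.354777) = 0.628386

0.6284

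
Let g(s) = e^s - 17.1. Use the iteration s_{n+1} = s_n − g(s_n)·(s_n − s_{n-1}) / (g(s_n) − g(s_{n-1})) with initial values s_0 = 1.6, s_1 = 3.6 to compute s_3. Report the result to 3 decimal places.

2.673

g(1.6) = -12.14697, g(3.6) = 19.49823
s_2 = 3.60000 − 19.49823·(3.60000 − 1.60000) / (19.49823 − (-12.14697)) = 3.60000 − (38.99647)/(31.64520) = 2.36770
g(2.36770) = -6.42721
s_3 = 2.36770 − (-6.42721)·(2.36770 − 3.60000) / (-6.42721 − 19.49823) = 2.36770 − (7.92027)/(-25.92545) = 2.67320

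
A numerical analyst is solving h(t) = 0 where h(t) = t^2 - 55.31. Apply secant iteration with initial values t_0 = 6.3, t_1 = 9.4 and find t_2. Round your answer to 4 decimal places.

7.2949

h(6.3) = -15.620000, h(9.4) = 33.050000
t_2 = 9.400000 − 33.050000·(9.400000 − 6.300000) / (33.050000 − (-15.620000)) = 9.400000 − (102.455000)/(48.670000) = 7.294904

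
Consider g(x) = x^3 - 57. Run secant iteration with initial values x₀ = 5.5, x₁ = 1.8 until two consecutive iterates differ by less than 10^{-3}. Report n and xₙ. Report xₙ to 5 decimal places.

g(5.5) = 109.3750000, g(1.8) = -51.1680000
x₂ = 1.8000000 − (-51.1680000)·(-3.7000000)/(-160.5430000) = 2.9792579;  |Δ| = 1.1792579
g(2.9792579) = -30.5561737
x₃ = 2.9792579 − (-30.5561737)·(1.1792579)/(20.6118263) = 4.7274586;  |Δ| = 1.7482007
g(4.7274586) = 48.6533321
x₄ = 4.7274586 − 48.6533321·(1.7482007)/(79.2095058) = 3.6536507;  |Δ| = 1.0738078
g(3.6536507) = -8.2268181
x₅ = 3.6536507 − (-8.2268181)·(-1.0738078)/(-56.8801503) = 3.8089601;  |Δ| = 0.1553094
g(3.8089601) = -1.7389310
x₆ = 3.8089601 − (-1.7389310)·(0.1553094)/(6.4878872) = 3.8505873;  |Δ| = 0.0416272
g(3.8505873) = 0.0927446
x₇ = 3.8505873 − 0.0927446·(0.0416272)/(1.8316755) = 3.8484796;  |Δ| = 0.0021077
g(3.8484796) = -0.0009586
x₈ = 3.8484796 − (-0.0009586)·(-0.0021077)/(-0.0937032) = 3.8485011;  |Δ| = 0.0000216
|x₈ − x₇| = 0.0000216 < 10^{-3}

n = 8, xₙ = 3.84850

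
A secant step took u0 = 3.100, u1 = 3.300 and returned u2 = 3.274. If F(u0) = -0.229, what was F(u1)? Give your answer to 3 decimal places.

0.034

The secant line through (3.100, -0.229) and (3.300, F(u1)) crosses zero at u2 = 3.274.
So (3.100, -0.229), (3.300, F(u1)), (3.274, 0) are collinear:
F(u1) = -0.229 · (3.300 − 3.274) / (3.100 − 3.274) = -0.229 · (0.02600)/(-0.17400) = 0.03422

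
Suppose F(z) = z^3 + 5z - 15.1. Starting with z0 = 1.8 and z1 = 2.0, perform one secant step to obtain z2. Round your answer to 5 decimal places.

1.81692

F(1.8) = -0.2680000, F(2.0) = 2.9000000
z2 = 2.0000000 − 2.9000000·(2.0000000 − 1.8000000) / (2.9000000 − (-0.2680000)) = 2.0000000 − (0.5800000)/(3.1680000) = 1.8169192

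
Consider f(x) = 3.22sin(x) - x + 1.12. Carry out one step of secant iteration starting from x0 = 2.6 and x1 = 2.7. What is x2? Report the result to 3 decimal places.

f(2.6) = 0.17991, f(2.7) = -0.20384
x2 = 2.70000 − (-0.20384)·(2.70000 − 2.60000) / (-0.20384 − 0.17991) = 2.70000 − (-0.02038)/(-0.38375) = 2.64688

2.647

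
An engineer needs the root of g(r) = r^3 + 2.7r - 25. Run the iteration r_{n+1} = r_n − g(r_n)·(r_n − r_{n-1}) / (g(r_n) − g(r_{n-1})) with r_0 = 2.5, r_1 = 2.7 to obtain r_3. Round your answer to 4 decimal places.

g(2.5) = -2.625000, g(2.7) = 1.973000
r_2 = 2.700000 − 1.973000·(2.700000 − 2.500000) / (1.973000 − (-2.625000)) = 2.700000 − (0.394600)/(4.598000) = 2.614180
g(2.614180) = -0.076571
r_3 = 2.614180 − (-0.076571)·(2.614180 − 2.700000) / (-0.076571 − 1.973000) = 2.614180 − (0.006571)/(-2.049571) = 2.617386

2.6174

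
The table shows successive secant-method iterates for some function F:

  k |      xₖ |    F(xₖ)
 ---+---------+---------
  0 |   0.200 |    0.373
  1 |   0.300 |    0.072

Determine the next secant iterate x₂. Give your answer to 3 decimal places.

0.324

x₂ = 0.300 − 0.072·(0.300 − 0.200) / (0.072 − 0.373)
   = 0.300 − (0.00720)/(-0.30100) = 0.32392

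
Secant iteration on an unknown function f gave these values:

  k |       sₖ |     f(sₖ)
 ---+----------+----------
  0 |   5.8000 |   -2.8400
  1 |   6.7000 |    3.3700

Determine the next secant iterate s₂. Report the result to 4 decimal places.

6.2116

s₂ = 6.7000 − 3.3700·(6.7000 − 5.8000) / (3.3700 − (-2.8400))
   = 6.7000 − (3.033000)/(6.210000) = 6.211594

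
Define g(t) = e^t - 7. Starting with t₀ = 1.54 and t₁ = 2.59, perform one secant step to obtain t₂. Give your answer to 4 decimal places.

1.8230

g(1.54) = -2.335410, g(2.59) = 6.329772
t₂ = 2.590000 − 6.329772·(2.590000 − 1.540000) / (6.329772 − (-2.335410)) = 2.590000 − (6.646260)/(8.665181) = 1.822992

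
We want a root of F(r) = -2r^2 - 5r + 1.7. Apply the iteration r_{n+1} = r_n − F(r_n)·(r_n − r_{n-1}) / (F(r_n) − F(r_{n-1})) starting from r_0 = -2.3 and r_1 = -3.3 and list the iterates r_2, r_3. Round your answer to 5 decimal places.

-2.72258, -2.79185

F(-2.3) = 2.6200000, F(-3.3) = -3.5800000
r_2 = -3.3000000 − (-3.5800000)·(-3.3000000 − (-2.3000000)) / (-3.5800000 − 2.6200000) = -3.3000000 − (3.5800000)/(-6.2000000) = -2.7225806
F(-2.7225806) = 0.4880125
r_3 = -2.7225806 − 0.4880125·(-2.7225806 − (-3.3000000)) / (0.4880125 − (-3.5800000)) = -2.7225806 − (0.2817879)/(4.0680125) = -2.7918498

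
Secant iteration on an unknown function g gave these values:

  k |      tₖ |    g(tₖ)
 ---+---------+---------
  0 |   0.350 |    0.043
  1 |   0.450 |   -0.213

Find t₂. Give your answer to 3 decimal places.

0.367

t₂ = 0.450 − (-0.213)·(0.450 − 0.350) / (-0.213 − 0.043)
   = 0.450 − (-0.02130)/(-0.25600) = 0.36680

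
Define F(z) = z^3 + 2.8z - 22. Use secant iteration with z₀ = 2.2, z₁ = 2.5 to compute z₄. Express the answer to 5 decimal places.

F(2.2) = -5.1920000, F(2.5) = 0.6250000
z₂ = 2.5000000 − 0.6250000·(2.5000000 − 2.2000000) / (0.6250000 − (-5.1920000)) = 2.5000000 − (0.1875000)/(5.8170000) = 2.4677669
F(2.4677669) = -0.0618647
z₃ = 2.4677669 − (-0.0618647)·(2.4677669 − 2.5000000) / (-0.0618647 − 0.6250000) = 2.4677669 − (0.0019941)/(-0.6868647) = 2.4706701
F(2.4706701) = -0.0006334
z₄ = 2.4706701 − (-0.0006334)·(2.4706701 − 2.4677669) / (-0.0006334 − (-0.0618647)) = 2.4706701 − (-0.0000018)/(0.0612313) = 2.4707001

2.47070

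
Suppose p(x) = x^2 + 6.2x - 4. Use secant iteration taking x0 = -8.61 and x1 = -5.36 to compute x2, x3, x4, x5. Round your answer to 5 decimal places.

p(-8.61) = 16.7501000, p(-5.36) = -8.5024000
x2 = -5.3600000 − (-8.5024000)·(-5.3600000 − (-8.6100000)) / (-8.5024000 − 16.7501000) = -5.3600000 − (-27.6328000)/(-25.2525000) = -6.4542600
p(-6.4542600) = -2.3589400
x3 = -6.4542600 − (-2.3589400)·(-6.4542600 − (-5.3600000)) / (-2.3589400 − (-8.5024000)) = -6.4542600 − (2.5812937)/(6.1434600) = -6.8744293
p(-6.8744293) = 0.6363168
x4 = -6.8744293 − 0.6363168·(-6.8744293 − (-6.4542600)) / (0.6363168 − (-2.3589400)) = -6.8744293 − (-0.2673608)/(2.9952568) = -6.7851679
p(-6.7851679) = -0.0295373
x5 = -6.7851679 − (-0.0295373)·(-6.7851679 − (-6.8744293)) / (-0.0295373 − 0.6363168) = -6.7851679 − (-0.0026365)/(-0.6658541) = -6.7891276

-6.45426, -6.87443, -6.78517, -6.78913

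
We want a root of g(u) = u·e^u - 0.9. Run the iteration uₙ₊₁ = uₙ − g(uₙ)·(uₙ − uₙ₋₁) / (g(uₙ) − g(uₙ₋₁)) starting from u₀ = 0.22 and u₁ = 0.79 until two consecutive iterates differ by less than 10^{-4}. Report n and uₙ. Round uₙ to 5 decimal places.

g(0.22) = -0.6258631, g(0.79) = 0.8406832
u₂ = 0.7900000 − 0.8406832·(0.5700000)/(1.4665463) = 0.4632531;  |Δ| = 0.3267469
g(0.4632531) = -0.1637816
u₃ = 0.4632531 − (-0.1637816)·(-0.3267469)/(-1.0044648) = 0.5165304;  |Δ| = 0.0532773
g(0.5165304) = -0.0341908
u₄ = 0.5165304 − (-0.0341908)·(0.0532773)/(0.1295908) = 0.5305869;  |Δ| = 0.0140565
g(0.5305869) = 0.0019604
u₅ = 0.5305869 − 0.0019604·(0.0140565)/(0.0361512) = 0.5298246;  |Δ| = 0.0007623
g(0.5298246) = -0.0000216
u₆ = 0.5298246 − (-0.0000216)·(-0.0007623)/(-0.0019821) = 0.5298330;  |Δ| = 0.0000083
|u₆ − u₅| = 0.0000083 < 10^{-4}

n = 6, uₙ = 0.52983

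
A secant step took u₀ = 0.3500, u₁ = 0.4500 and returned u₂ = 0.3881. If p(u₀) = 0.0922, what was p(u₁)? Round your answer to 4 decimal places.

The secant line through (0.3500, 0.0922) and (0.4500, p(u₁)) crosses zero at u₂ = 0.3881.
So (0.3500, 0.0922), (0.4500, p(u₁)), (0.3881, 0) are collinear:
p(u₁) = 0.0922 · (0.4500 − 0.3881) / (0.3500 − 0.3881) = 0.0922 · (0.061900)/(-0.038100) = -0.149795

-0.1498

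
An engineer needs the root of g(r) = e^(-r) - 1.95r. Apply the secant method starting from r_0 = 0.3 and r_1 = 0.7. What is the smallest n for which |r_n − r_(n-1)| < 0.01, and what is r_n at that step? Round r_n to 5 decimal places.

n = 3, r_n = 0.35826

g(0.3) = 0.1558182, g(0.7) = -0.8684147
r_2 = 0.7000000 − (-0.8684147)·(0.4000000)/(-1.0242329) = 0.3608527;  |Δ| = 0.3391473
g(0.3608527) = -0.0065810
r_3 = 0.3608527 − (-0.0065810)·(-0.3391473)/(0.8618337) = 0.3582629;  |Δ| = 0.0025897
|r_3 − r_2| = 0.0025897 < 0.01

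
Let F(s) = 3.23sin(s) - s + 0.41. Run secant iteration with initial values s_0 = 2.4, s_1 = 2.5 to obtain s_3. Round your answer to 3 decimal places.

F(2.4) = 0.19175, F(2.5) = -0.15693
s_2 = 2.50000 − (-0.15693)·(2.50000 − 2.40000) / (-0.15693 − 0.19175) = 2.50000 − (-0.01569)/(-0.34868) = 2.45499
F(2.45499) = 0.00254
s_3 = 2.45499 − 0.00254·(2.45499 − 2.50000) / (0.00254 − (-0.15693)) = 2.45499 − (-0.00011)/(0.15948) = 2.45571

2.456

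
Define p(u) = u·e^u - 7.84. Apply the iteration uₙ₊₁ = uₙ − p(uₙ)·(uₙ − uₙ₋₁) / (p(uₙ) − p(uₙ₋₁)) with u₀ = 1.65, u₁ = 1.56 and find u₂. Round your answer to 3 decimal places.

1.592

p(1.65) = 0.75152, p(1.56) = -0.41624
u₂ = 1.56000 − (-0.41624)·(1.56000 − 1.65000) / (-0.41624 − 0.75152) = 1.56000 − (0.03746)/(-1.16776) = 1.59208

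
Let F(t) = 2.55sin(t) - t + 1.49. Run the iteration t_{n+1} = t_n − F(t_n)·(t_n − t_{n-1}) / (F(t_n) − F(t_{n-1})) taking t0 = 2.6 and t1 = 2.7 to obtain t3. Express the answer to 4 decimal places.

F(2.6) = 0.204528, F(2.7) = -0.120181
t2 = 2.700000 − (-0.120181)·(2.700000 − 2.600000) / (-0.120181 − 0.204528) = 2.700000 − (-0.012018)/(-0.324710) = 2.662988
F(2.662988) = 0.001391
t3 = 2.662988 − 0.001391·(2.662988 − 2.700000) / (0.001391 − (-0.120181)) = 2.662988 − (-0.000051)/(0.121573) = 2.663412

2.6634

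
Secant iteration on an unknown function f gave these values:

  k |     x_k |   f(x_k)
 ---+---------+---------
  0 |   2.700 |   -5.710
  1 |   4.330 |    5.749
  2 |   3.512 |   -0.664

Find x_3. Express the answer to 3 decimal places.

3.597

x_3 = 3.512 − (-0.664)·(3.512 − 4.330) / (-0.664 − 5.749)
   = 3.512 − (0.54315)/(-6.41300) = 3.59670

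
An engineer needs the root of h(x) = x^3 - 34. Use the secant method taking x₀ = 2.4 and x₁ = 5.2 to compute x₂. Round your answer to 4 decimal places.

2.8456

h(2.4) = -20.176000, h(5.2) = 106.608000
x₂ = 5.200000 − 106.608000·(5.200000 − 2.400000) / (106.608000 − (-20.176000)) = 5.200000 − (298.502400)/(126.784000) = 2.845583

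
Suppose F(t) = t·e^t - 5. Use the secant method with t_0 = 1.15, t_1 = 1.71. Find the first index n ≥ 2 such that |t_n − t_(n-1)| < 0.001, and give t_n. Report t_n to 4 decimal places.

F(1.15) = -1.368078, F(1.71) = 4.454524
t_2 = 1.710000 − 4.454524·(0.560000)/(5.822602) = 1.281578;  |Δ| = 0.428422
F(1.281578) = -0.383350
t_3 = 1.281578 − (-0.383350)·(-0.428422)/(-4.837874) = 1.315525;  |Δ| = 0.033948
F(1.315525) = -0.097420
t_4 = 1.315525 − (-0.097420)·(0.033948)/(0.285930) = 1.327092;  |Δ| = 0.011566
F(1.327092) = 0.003221
t_5 = 1.327092 − 0.003221·(0.011566)/(0.100641) = 1.326722;  |Δ| = 0.000370
|t_5 − t_4| = 0.000370 < 0.001

n = 5, t_n = 1.3267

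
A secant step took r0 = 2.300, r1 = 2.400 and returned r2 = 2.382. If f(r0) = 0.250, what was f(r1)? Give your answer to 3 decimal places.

-0.055

The secant line through (2.300, 0.250) and (2.400, f(r1)) crosses zero at r2 = 2.382.
So (2.300, 0.250), (2.400, f(r1)), (2.382, 0) are collinear:
f(r1) = 0.250 · (2.400 − 2.382) / (2.300 − 2.382) = 0.250 · (0.01800)/(-0.08200) = -0.05488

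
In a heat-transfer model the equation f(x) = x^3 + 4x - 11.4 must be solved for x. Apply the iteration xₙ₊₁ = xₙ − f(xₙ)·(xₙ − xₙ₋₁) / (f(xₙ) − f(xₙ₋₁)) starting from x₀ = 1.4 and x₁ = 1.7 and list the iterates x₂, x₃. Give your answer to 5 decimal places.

f(1.4) = -3.0560000, f(1.7) = 0.3130000
x₂ = 1.7000000 − 0.3130000·(1.7000000 − 1.4000000) / (0.3130000 − (-3.0560000)) = 1.7000000 − (0.0939000)/(3.3690000) = 1.6721282
f(1.6721282) = -0.0361951
x₃ = 1.6721282 − (-0.0361951)·(1.6721282 − 1.7000000) / (-0.0361951 − 0.3130000) = 1.6721282 − (0.0010088)/(-0.3491951) = 1.6750172

1.67213, 1.67502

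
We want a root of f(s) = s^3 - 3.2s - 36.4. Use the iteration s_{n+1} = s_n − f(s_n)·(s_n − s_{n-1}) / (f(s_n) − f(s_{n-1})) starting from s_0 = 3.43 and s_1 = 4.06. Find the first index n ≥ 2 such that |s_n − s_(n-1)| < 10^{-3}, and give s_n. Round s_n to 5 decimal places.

f(3.43) = -7.0223930, f(4.06) = 17.5314160
s_2 = 4.0600000 − 17.5314160·(0.6300000)/(24.5538090) = 3.6101801;  |Δ| = 0.4498199
f(3.6101801) = -0.8996540
s_3 = 3.6101801 − (-0.8996540)·(-0.4498199)/(-18.4310700) = 3.6321366;  |Δ| = 0.0219565
f(3.6321366) = -0.1061784
s_4 = 3.6321366 − (-0.1061784)·(0.0219565)/(0.7934756) = 3.6350747;  |Δ| = 0.0029381
f(3.6350747) = 0.0007956
s_5 = 3.6350747 − 0.0007956·(0.0029381)/(0.1069740) = 3.6350529;  |Δ| = 0.0000219
|s_5 − s_4| = 0.0000219 < 10^{-3}

n = 5, s_n = 3.63505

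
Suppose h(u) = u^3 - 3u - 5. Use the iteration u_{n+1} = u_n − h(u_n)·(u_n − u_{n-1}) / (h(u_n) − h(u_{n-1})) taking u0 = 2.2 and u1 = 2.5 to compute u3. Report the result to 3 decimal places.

2.278

h(2.2) = -0.95200, h(2.5) = 3.12500
u2 = 2.50000 − 3.12500·(2.50000 − 2.20000) / (3.12500 − (-0.95200)) = 2.50000 − (0.93750)/(4.07700) = 2.27005
h(2.27005) = -0.11228
u3 = 2.27005 − (-0.11228)·(2.27005 − 2.50000) / (-0.11228 − 3.12500) = 2.27005 − (0.02582)/(-3.23728) = 2.27803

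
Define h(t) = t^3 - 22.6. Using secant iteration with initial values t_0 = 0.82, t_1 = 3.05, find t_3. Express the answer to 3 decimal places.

2.808

h(0.82) = -22.04863, h(3.05) = 5.77262
t_2 = 3.05000 − 5.77262·(3.05000 − 0.82000) / (5.77262 − (-22.04863)) = 3.05000 − (12.87295)/(27.82126) = 2.58730
h(2.58730) = -5.28034
t_3 = 2.58730 − (-5.28034)·(2.58730 − 3.05000) / (-5.28034 − 5.77262) = 2.58730 − (2.44323)/(-11.05297) = 2.80834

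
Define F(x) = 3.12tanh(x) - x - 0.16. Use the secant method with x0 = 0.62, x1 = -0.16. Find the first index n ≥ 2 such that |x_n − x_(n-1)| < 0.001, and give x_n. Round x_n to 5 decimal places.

F(0.62) = 0.9395194, F(-0.16) = -0.4949833
x2 = -0.1600000 − (-0.4949833)·(-0.7800000)/(-1.4345028) = 0.1091434;  |Δ| = 0.2691434
F(0.1091434) = 0.0700383
x3 = 0.1091434 − 0.0700383·(0.2691434)/(0.5650217) = 0.0757812;  |Δ| = 0.0333622
F(0.0757812) = 0.0002047
x4 = 0.0757812 − 0.0002047·(-0.0333622)/(-0.0698337) = 0.0756835;  |Δ| = 0.0000978
|x4 − x3| = 0.0000978 < 0.001

n = 4, x_n = 0.07568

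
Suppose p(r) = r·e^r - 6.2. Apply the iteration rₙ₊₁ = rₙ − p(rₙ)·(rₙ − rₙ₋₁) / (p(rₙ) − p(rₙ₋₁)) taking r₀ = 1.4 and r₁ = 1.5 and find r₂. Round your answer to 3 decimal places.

p(1.4) = -0.52272, p(1.5) = 0.52253
r₂ = 1.50000 − 0.52253·(1.50000 − 1.40000) / (0.52253 − (-0.52272)) = 1.50000 − (0.05225)/(1.04525) = 1.45001

1.450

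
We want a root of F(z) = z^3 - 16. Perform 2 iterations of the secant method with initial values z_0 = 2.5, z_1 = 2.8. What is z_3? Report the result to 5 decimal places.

F(2.5) = -0.3750000, F(2.8) = 5.9520000
z_2 = 2.8000000 − 5.9520000·(2.8000000 − 2.5000000) / (5.9520000 − (-0.3750000)) = 2.8000000 − (1.7856000)/(6.3270000) = 2.5177809
F(2.5177809) = -0.0392306
z_3 = 2.5177809 − (-0.0392306)·(2.5177809 − 2.8000000) / (-0.0392306 − 5.9520000) = 2.5177809 − (0.0110716)/(-5.9912306) = 2.5196289

2.51963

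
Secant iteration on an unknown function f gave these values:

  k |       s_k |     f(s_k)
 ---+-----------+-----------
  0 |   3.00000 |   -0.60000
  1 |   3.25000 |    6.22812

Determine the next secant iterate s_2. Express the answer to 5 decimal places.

3.02197

s_2 = 3.25000 − 6.22812·(3.25000 − 3.00000) / (6.22812 − (-0.60000))
   = 3.25000 − (1.5570300)/(6.8281200) = 3.0219680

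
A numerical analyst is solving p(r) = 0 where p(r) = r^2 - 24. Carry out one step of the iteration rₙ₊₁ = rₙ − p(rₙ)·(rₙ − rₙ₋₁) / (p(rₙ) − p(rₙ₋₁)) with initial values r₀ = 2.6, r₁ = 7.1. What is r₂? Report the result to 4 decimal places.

4.3773

p(2.6) = -17.240000, p(7.1) = 26.410000
r₂ = 7.100000 − 26.410000·(7.100000 − 2.600000) / (26.410000 − (-17.240000)) = 7.100000 − (118.845000)/(43.650000) = 4.377320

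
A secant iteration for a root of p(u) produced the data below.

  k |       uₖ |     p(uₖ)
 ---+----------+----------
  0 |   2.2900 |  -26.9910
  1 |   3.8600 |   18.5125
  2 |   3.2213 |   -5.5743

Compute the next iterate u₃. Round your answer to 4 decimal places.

3.3691

u₃ = 3.2213 − (-5.5743)·(3.2213 − 3.8600) / (-5.5743 − 18.5125)
   = 3.2213 − (3.560305)/(-24.086800) = 3.369111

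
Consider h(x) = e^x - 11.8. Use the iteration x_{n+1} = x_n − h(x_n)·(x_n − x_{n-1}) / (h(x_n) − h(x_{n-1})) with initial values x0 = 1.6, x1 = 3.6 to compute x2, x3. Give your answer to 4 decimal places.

2.0327, 2.2581

h(1.6) = -6.846968, h(3.6) = 24.798234
x2 = 3.600000 − 24.798234·(3.600000 − 1.600000) / (24.798234 − (-6.846968)) = 3.600000 − (49.596469)/(31.645202) = 2.032733
h(2.032733) = -4.165073
x3 = 2.032733 − (-4.165073)·(2.032733 − 3.600000) / (-4.165073 − 24.798234) = 2.032733 − (6.527780)/(-28.963307) = 2.258114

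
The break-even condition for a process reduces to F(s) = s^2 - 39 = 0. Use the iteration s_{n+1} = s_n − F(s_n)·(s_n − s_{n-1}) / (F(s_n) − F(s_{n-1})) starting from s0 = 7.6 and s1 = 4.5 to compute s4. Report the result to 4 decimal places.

F(7.6) = 18.760000, F(4.5) = -18.750000
s2 = 4.500000 − (-18.750000)·(4.500000 − 7.600000) / (-18.750000 − 18.760000) = 4.500000 − (58.125000)/(-37.510000) = 6.049587
F(6.049587) = -2.402500
s3 = 6.049587 − (-2.402500)·(6.049587 − 4.500000) / (-2.402500 − (-18.750000)) = 6.049587 − (-3.722882)/(16.347500) = 6.277321
F(6.277321) = 0.404756
s4 = 6.277321 − 0.404756·(6.277321 − 6.049587) / (0.404756 − (-2.402500)) = 6.277321 − (0.092177)/(2.807256) = 6.244486

6.2445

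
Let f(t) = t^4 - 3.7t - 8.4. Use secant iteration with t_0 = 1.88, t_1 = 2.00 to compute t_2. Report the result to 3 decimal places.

f(1.88) = -2.86402, f(2.00) = 0.20000
t_2 = 2.00000 − 0.20000·(2.00000 − 1.88000) / (0.20000 − (-2.86402)) = 2.00000 − (0.02400)/(3.06402) = 1.99217

1.992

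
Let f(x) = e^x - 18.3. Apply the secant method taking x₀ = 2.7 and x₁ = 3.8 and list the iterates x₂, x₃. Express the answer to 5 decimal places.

2.82616, 2.87585

f(2.7) = -3.4202683, f(3.8) = 26.4011845
x₂ = 3.8000000 − 26.4011845·(3.8000000 − 2.7000000) / (26.4011845 − (-3.4202683)) = 3.8000000 − (29.0413029)/(29.8214528) = 2.8261607
f(2.8261607) = -1.4194733
x₃ = 2.8261607 − (-1.4194733)·(2.8261607 − 3.8000000) / (-1.4194733 − 26.4011845) = 2.8261607 − (1.3823389)/(-27.8206578) = 2.8758482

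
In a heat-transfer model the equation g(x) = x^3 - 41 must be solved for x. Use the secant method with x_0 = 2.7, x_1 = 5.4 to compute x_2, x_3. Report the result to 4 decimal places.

g(2.7) = -21.317000, g(5.4) = 116.464000
x_2 = 5.400000 − 116.464000·(5.400000 − 2.700000) / (116.464000 − (-21.317000)) = 5.400000 − (314.452800)/(137.781000) = 3.117735
g(3.117735) = -10.694779
x_3 = 3.117735 − (-10.694779)·(3.117735 − 5.400000) / (-10.694779 − 116.464000) = 3.117735 − (24.408323)/(-127.158779) = 3.309686

3.1177, 3.3097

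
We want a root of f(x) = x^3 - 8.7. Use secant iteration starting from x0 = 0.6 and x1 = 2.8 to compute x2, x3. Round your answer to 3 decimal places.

f(0.6) = -8.48400, f(2.8) = 13.25200
x2 = 2.80000 − 13.25200·(2.80000 − 0.60000) / (13.25200 − (-8.48400)) = 2.80000 − (29.15440)/(21.73600) = 1.45870
f(1.45870) = -5.59614
x3 = 1.45870 − (-5.59614)·(1.45870 − 2.80000) / (-5.59614 − 13.25200) = 1.45870 − (7.50608)/(-18.84814) = 1.85694

1.459, 1.857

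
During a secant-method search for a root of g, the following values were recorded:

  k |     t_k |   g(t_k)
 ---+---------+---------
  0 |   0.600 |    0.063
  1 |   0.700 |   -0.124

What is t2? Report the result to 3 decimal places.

0.634

t2 = 0.700 − (-0.124)·(0.700 − 0.600) / (-0.124 − 0.063)
   = 0.700 − (-0.01240)/(-0.18700) = 0.63369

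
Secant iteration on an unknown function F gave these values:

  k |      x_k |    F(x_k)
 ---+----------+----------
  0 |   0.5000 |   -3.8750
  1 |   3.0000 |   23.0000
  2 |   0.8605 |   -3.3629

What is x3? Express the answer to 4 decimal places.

x3 = 0.8605 − (-3.3629)·(0.8605 − 3.0000) / (-3.3629 − 23.0000)
   = 0.8605 − (7.194925)/(-26.362900) = 1.133419

1.1334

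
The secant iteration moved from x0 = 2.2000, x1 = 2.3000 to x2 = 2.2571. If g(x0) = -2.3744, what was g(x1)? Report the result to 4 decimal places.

The secant line through (2.2000, -2.3744) and (2.3000, g(x1)) crosses zero at x2 = 2.2571.
So (2.2000, -2.3744), (2.3000, g(x1)), (2.2571, 0) are collinear:
g(x1) = -2.3744 · (2.3000 − 2.2571) / (2.2000 − 2.2571) = -2.3744 · (0.042900)/(-0.057100) = 1.783919

1.7839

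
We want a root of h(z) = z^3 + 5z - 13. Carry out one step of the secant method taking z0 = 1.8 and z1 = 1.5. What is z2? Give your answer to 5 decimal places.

h(1.8) = 1.8320000, h(1.5) = -2.1250000
z2 = 1.5000000 − (-2.1250000)·(1.5000000 − 1.8000000) / (-2.1250000 − 1.8320000) = 1.5000000 − (0.6375000)/(-3.9570000) = 1.6611069

1.66111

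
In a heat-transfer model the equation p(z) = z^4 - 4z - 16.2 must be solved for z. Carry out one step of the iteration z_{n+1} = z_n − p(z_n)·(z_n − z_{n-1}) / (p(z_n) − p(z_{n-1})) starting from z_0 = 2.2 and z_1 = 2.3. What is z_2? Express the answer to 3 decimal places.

p(2.2) = -1.57440, p(2.3) = 2.58410
z_2 = 2.30000 − 2.58410·(2.30000 − 2.20000) / (2.58410 − (-1.57440)) = 2.30000 − (0.25841)/(4.15850) = 2.23786

2.238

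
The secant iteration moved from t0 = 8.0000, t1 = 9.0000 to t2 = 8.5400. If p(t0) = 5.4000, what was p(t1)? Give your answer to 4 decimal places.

The secant line through (8.0000, 5.4000) and (9.0000, p(t1)) crosses zero at t2 = 8.5400.
So (8.0000, 5.4000), (9.0000, p(t1)), (8.5400, 0) are collinear:
p(t1) = 5.4000 · (9.0000 − 8.5400) / (8.0000 − 8.5400) = 5.4000 · (0.460000)/(-0.540000) = -4.600000

-4.6000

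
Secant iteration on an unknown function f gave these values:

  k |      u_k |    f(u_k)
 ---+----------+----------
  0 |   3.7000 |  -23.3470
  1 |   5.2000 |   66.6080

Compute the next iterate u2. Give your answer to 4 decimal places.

4.0893

u2 = 5.2000 − 66.6080·(5.2000 − 3.7000) / (66.6080 − (-23.3470))
   = 5.2000 − (99.912000)/(89.955000) = 4.089311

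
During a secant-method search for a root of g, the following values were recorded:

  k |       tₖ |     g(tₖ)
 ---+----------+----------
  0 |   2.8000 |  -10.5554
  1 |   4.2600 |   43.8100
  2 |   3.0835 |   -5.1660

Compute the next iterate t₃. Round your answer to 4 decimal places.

t₃ = 3.0835 − (-5.1660)·(3.0835 − 4.2600) / (-5.1660 − 43.8100)
   = 3.0835 − (6.077799)/(-48.976000) = 3.207597

3.2076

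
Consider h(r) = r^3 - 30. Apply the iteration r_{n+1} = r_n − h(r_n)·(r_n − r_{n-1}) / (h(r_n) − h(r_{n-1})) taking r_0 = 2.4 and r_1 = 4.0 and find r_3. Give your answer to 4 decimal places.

h(2.4) = -16.176000, h(4.0) = 34.000000
r_2 = 4.000000 − 34.000000·(4.000000 − 2.400000) / (34.000000 − (-16.176000)) = 4.000000 − (54.400000)/(50.176000) = 2.915816
h(2.915816) = -5.209774
r_3 = 2.915816 − (-5.209774)·(2.915816 − 4.000000) / (-5.209774 − 34.000000) = 2.915816 − (5.648352)/(-39.209774) = 3.059871

3.0599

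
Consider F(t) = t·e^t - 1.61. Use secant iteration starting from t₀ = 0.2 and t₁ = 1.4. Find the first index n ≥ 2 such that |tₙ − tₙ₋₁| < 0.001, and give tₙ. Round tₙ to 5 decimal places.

n = 7, tₙ = 0.75598

F(0.2) = -1.3657194, F(1.4) = 4.0672800
t₂ = 1.4000000 − 4.0672800·(1.2000000)/(5.4329994) = 0.5016498;  |Δ| = 0.8983502
F(0.5016498) = -0.7815536
t₃ = 0.5016498 − (-0.7815536)·(-0.8983502)/(-4.8488335) = 0.6464494;  |Δ| = 0.1447995
F(0.6464494) = -0.3760888
t₄ = 0.6464494 − (-0.3760888)·(0.1447995)/(0.4054648) = 0.7807582;  |Δ| = 0.1343088
F(0.7807582) = 0.0944940
t₅ = 0.7807582 − 0.0944940·(0.1343088)/(0.4705829) = 0.7537887;  |Δ| = 0.0269695
F(0.7537887) = -0.0081721
t₆ = 0.7537887 − (-0.0081721)·(-0.0269695)/(-0.1026661) = 0.7559354;  |Δ| = 0.0021467
F(0.7559354) = -0.0001580
t₇ = 0.7559354 − (-0.0001580)·(0.0021467)/(0.0080141) = 0.7559777;  |Δ| = 0.0000423
|t₇ − t₆| = 0.0000423 < 0.001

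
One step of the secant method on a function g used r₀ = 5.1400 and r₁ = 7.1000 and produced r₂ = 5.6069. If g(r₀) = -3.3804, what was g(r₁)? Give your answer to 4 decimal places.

10.8102

The secant line through (5.1400, -3.3804) and (7.1000, g(r₁)) crosses zero at r₂ = 5.6069.
So (5.1400, -3.3804), (7.1000, g(r₁)), (5.6069, 0) are collinear:
g(r₁) = -3.3804 · (7.1000 − 5.6069) / (5.1400 − 5.6069) = -3.3804 · (1.493100)/(-0.466900) = 10.810185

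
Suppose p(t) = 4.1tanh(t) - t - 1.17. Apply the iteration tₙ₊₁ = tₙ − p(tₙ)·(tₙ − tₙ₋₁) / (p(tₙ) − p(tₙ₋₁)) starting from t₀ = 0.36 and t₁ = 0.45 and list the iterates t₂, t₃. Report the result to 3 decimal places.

p(0.36) = -0.11462, p(0.45) = 0.10979
t₂ = 0.45000 − 0.10979·(0.45000 − 0.36000) / (0.10979 − (-0.11462)) = 0.45000 − (0.00988)/(0.22441) = 0.40597
p(0.40597) = 0.00272
t₃ = 0.40597 − 0.00272·(0.40597 − 0.45000) / (0.00272 − 0.10979) = 0.40597 − (-0.00012)/(-0.10707) = 0.40485

0.406, 0.405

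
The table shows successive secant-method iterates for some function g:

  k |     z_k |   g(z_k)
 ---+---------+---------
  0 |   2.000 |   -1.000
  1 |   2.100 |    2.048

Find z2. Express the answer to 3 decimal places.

2.033

z2 = 2.100 − 2.048·(2.100 − 2.000) / (2.048 − (-1.000))
   = 2.100 − (0.20480)/(3.04800) = 2.03281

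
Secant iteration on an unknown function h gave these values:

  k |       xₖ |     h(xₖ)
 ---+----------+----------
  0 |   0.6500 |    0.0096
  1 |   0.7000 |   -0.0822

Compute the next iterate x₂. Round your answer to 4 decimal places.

x₂ = 0.7000 − (-0.0822)·(0.7000 − 0.6500) / (-0.0822 − 0.0096)
   = 0.7000 − (-0.004110)/(-0.091800) = 0.655229

0.6552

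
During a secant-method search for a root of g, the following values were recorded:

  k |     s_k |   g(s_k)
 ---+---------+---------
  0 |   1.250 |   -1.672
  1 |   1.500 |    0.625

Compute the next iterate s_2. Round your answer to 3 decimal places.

s_2 = 1.500 − 0.625·(1.500 − 1.250) / (0.625 − (-1.672))
   = 1.500 − (0.15625)/(2.29700) = 1.43198

1.432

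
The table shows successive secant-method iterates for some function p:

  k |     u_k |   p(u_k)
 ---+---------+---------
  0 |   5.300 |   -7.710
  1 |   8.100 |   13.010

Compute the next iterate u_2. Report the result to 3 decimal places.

6.342

u_2 = 8.100 − 13.010·(8.100 − 5.300) / (13.010 − (-7.710))
   = 8.100 − (36.42800)/(20.72000) = 6.34189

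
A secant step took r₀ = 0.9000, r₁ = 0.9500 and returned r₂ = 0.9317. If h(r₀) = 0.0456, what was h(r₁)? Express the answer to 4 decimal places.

-0.0263

The secant line through (0.9000, 0.0456) and (0.9500, h(r₁)) crosses zero at r₂ = 0.9317.
So (0.9000, 0.0456), (0.9500, h(r₁)), (0.9317, 0) are collinear:
h(r₁) = 0.0456 · (0.9500 − 0.9317) / (0.9000 − 0.9317) = 0.0456 · (0.018300)/(-0.031700) = -0.026324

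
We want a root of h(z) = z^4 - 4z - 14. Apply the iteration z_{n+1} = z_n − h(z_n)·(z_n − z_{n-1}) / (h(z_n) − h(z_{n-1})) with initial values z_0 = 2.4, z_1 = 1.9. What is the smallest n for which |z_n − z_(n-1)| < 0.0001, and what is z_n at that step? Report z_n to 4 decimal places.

h(2.4) = 9.577600, h(1.9) = -8.567900
z_2 = 1.900000 − (-8.567900)·(-0.500000)/(-18.145500) = 2.136089;  |Δ| = 0.236089
h(2.136089) = -1.724522
z_3 = 2.136089 − (-1.724522)·(0.236089)/(6.843378) = 2.195583;  |Δ| = 0.059494
h(2.195583) = 0.455702
z_4 = 2.195583 − 0.455702·(0.059494)/(2.180224) = 2.183148;  |Δ| = 0.012435
h(2.183148) = -0.016559
z_5 = 2.183148 − (-0.016559)·(-0.012435)/(-0.472260) = 2.183584;  |Δ| = 0.000436
h(2.183584) = -0.000150
z_6 = 2.183584 − (-0.000150)·(0.000436)/(0.016408) = 2.183588;  |Δ| = 0.000004
|z_6 − z_5| = 0.000004 < 0.0001

n = 6, z_n = 2.1836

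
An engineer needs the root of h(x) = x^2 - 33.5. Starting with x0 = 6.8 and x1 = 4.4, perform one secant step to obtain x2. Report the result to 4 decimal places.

h(6.8) = 12.740000, h(4.4) = -14.140000
x2 = 4.400000 − (-14.140000)·(4.400000 − 6.800000) / (-14.140000 − 12.740000) = 4.400000 − (33.936000)/(-26.880000) = 5.662500

5.6625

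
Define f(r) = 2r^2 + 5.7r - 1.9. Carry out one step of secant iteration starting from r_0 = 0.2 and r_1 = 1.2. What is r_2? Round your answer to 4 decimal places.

0.2800

f(0.2) = -0.680000, f(1.2) = 7.820000
r_2 = 1.200000 − 7.820000·(1.200000 − 0.200000) / (7.820000 − (-0.680000)) = 1.200000 − (7.820000)/(8.500000) = 0.280000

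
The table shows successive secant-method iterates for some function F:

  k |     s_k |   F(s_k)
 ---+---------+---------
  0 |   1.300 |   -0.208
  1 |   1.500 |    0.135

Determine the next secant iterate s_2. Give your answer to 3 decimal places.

s_2 = 1.500 − 0.135·(1.500 − 1.300) / (0.135 − (-0.208))
   = 1.500 − (0.02700)/(0.34300) = 1.42128

1.421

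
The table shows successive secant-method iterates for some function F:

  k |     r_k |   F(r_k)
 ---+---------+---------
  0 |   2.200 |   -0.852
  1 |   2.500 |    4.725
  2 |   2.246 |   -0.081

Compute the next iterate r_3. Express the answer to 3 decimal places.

2.250

r_3 = 2.246 − (-0.081)·(2.246 − 2.500) / (-0.081 − 4.725)
   = 2.246 − (0.02057)/(-4.80600) = 2.25028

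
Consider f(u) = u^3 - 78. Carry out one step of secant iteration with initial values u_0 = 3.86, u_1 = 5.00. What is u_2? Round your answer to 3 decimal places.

f(3.86) = -20.48754, f(5.00) = 47.00000
u_2 = 5.00000 − 47.00000·(5.00000 − 3.86000) / (47.00000 − (-20.48754)) = 5.00000 − (53.58000)/(67.48754) = 4.20608

4.206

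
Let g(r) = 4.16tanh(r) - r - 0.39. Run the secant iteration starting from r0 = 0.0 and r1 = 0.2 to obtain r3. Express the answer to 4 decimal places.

g(0.0) = -0.390000, g(0.2) = 0.231081
r2 = 0.200000 − 0.231081·(0.200000 − 0.000000) / (0.231081 − (-0.390000)) = 0.200000 − (0.046216)/(0.621081) = 0.125587
g(0.125587) = 0.004127
r3 = 0.125587 − 0.004127·(0.125587 − 0.200000) / (0.004127 − 0.231081) = 0.125587 − (-0.000307)/(-0.226955) = 0.124234

0.1242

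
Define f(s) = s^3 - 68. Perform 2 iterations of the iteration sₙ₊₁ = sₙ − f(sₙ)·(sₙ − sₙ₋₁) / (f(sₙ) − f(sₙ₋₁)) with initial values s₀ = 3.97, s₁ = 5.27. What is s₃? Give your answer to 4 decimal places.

4.0750

f(3.97) = -5.429227, f(5.27) = 78.363183
s₂ = 5.270000 − 78.363183·(5.270000 − 3.970000) / (78.363183 − (-5.429227)) = 5.270000 − (101.872138)/(83.792410) = 4.054232
f(4.054232) = -1.361415
s₃ = 4.054232 − (-1.361415)·(4.054232 − 5.270000) / (-1.361415 − 78.363183) = 4.054232 − (1.655165)/(-79.724598) = 4.074993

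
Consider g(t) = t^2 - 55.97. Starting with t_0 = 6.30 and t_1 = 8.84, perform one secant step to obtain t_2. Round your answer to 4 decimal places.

7.3753

g(6.30) = -16.280000, g(8.84) = 22.175600
t_2 = 8.840000 − 22.175600·(8.840000 − 6.300000) / (22.175600 − (-16.280000)) = 8.840000 − (56.326024)/(38.455600) = 7.375297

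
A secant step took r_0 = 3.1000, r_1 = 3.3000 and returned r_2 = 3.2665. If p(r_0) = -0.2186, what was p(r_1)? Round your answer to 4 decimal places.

The secant line through (3.1000, -0.2186) and (3.3000, p(r_1)) crosses zero at r_2 = 3.2665.
So (3.1000, -0.2186), (3.3000, p(r_1)), (3.2665, 0) are collinear:
p(r_1) = -0.2186 · (3.3000 − 3.2665) / (3.1000 − 3.2665) = -0.2186 · (0.033500)/(-0.166500) = 0.043983

0.0440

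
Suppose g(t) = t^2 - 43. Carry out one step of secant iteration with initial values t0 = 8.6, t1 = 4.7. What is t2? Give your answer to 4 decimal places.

g(8.6) = 30.960000, g(4.7) = -20.910000
t2 = 4.700000 − (-20.910000)·(4.700000 − 8.600000) / (-20.910000 − 30.960000) = 4.700000 − (81.549000)/(-51.870000) = 6.272180

6.2722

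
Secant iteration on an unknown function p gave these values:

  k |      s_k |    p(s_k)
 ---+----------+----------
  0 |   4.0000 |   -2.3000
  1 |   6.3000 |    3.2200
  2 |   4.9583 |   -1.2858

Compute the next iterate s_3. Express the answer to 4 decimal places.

s_3 = 4.9583 − (-1.2858)·(4.9583 − 6.3000) / (-1.2858 − 3.2200)
   = 4.9583 − (1.725158)/(-4.505800) = 5.341175

5.3412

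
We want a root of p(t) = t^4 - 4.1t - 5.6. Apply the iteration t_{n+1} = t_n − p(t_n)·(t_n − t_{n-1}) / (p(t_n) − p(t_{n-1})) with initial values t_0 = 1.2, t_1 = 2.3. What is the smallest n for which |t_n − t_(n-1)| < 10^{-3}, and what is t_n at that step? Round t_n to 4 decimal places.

p(1.2) = -8.446400, p(2.3) = 12.954100
t_2 = 2.300000 − 12.954100·(1.100000)/(21.400500) = 1.634151;  |Δ| = 0.665849
p(1.634151) = -5.168724
t_3 = 1.634151 − (-5.168724)·(-0.665849)/(-18.122824) = 1.824054;  |Δ| = 0.189904
p(1.824054) = -2.008535
t_4 = 1.824054 − (-2.008535)·(0.189904)/(3.160189) = 1.944752;  |Δ| = 0.120698
p(1.944752) = 0.730503
t_5 = 1.944752 − 0.730503·(0.120698)/(2.739038) = 1.912562;  |Δ| = 0.032190
p(1.912562) = -0.061319
t_6 = 1.912562 − (-0.061319)·(-0.032190)/(-0.791822) = 1.915055;  |Δ| = 0.002493
p(1.915055) = -0.001645
t_7 = 1.915055 − (-0.001645)·(0.002493)/(0.059675) = 1.915124;  |Δ| = 0.000069
|t_7 − t_6| = 0.000069 < 10^{-3}

n = 7, t_n = 1.9151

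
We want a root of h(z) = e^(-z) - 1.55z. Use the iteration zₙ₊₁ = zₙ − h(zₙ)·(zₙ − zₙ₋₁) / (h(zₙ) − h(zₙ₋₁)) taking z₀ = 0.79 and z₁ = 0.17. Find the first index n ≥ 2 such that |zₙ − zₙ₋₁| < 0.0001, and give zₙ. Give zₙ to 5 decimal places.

n = 5, zₙ = 0.42274

h(0.79) = -0.7706552, h(0.17) = 0.5801648
z₂ = 0.1700000 − 0.5801648·(-0.6200000)/(1.3508200) = 0.4362843;  |Δ| = 0.2662843
h(0.4362843) = -0.0298068
z₃ = 0.4362843 − (-0.0298068)·(0.2662843)/(-0.6099716) = 0.4232721;  |Δ| = 0.0130122
h(0.4232721) = -0.0011714
z₄ = 0.4232721 − (-0.0011714)·(-0.0130122)/(0.0286354) = 0.4227398;  |Δ| = 0.0005323
h(0.4227398) = 0.0000024
z₅ = 0.4227398 − 0.0000024·(-0.0005323)/(0.0011737) = 0.4227409;  |Δ| = 0.0000011
|z₅ − z₄| = 0.0000011 < 0.0001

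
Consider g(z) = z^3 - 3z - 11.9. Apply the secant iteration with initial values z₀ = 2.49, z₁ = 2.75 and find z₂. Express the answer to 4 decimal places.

2.7133

g(2.49) = -3.931751, g(2.75) = 0.646875
z₂ = 2.750000 − 0.646875·(2.750000 − 2.490000) / (0.646875 − (-3.931751)) = 2.750000 − (0.168187)/(4.578626) = 2.713267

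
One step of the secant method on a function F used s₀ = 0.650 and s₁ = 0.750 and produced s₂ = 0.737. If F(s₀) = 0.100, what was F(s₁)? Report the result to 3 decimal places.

-0.015

The secant line through (0.650, 0.100) and (0.750, F(s₁)) crosses zero at s₂ = 0.737.
So (0.650, 0.100), (0.750, F(s₁)), (0.737, 0) are collinear:
F(s₁) = 0.100 · (0.750 − 0.737) / (0.650 − 0.737) = 0.100 · (0.01300)/(-0.08700) = -0.01494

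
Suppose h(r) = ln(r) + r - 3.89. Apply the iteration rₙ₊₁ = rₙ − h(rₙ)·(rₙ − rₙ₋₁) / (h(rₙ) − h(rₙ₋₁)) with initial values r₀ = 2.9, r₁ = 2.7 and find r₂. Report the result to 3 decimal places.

h(2.9) = 0.07471, h(2.7) = -0.19675
r₂ = 2.70000 − (-0.19675)·(2.70000 − 2.90000) / (-0.19675 − 0.07471) = 2.70000 − (0.03935)/(-0.27146) = 2.84496

2.845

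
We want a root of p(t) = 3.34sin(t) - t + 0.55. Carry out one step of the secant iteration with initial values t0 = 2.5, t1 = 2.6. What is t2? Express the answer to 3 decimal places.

2.513

p(2.5) = 0.04890, p(2.6) = -0.32823
t2 = 2.60000 − (-0.32823)·(2.60000 − 2.50000) / (-0.32823 − 0.04890) = 2.60000 − (-0.03282)/(-0.37712) = 2.51297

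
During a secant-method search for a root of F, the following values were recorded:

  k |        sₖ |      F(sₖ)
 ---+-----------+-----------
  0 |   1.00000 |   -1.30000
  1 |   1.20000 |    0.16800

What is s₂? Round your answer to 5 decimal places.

1.17711

s₂ = 1.20000 − 0.16800·(1.20000 − 1.00000) / (0.16800 − (-1.30000))
   = 1.20000 − (0.0336000)/(1.4680000) = 1.1771117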